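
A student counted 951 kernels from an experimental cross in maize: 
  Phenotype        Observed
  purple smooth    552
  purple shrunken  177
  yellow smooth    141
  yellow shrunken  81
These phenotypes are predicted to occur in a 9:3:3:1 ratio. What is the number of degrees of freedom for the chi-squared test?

3

A goodness-of-fit test with 4 phenotype classes has df = 4 − 1 = 3.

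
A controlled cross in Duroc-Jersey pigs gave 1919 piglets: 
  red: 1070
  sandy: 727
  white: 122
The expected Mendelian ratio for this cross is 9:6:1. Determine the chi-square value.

0.194

Expected counts for N = 1919 under a 9:6:1 ratio (total parts = 16):
  red: 1919 × 9/16 = 1079.4375
  sandy: 1919 × 6/16 = 719.625
  white: 1919 × 1/16 = 119.9375
χ² = Σ (O − E)² / E
  red: (1070 − 1079.4375)² / 1079.4375 = 0.0825
  sandy: (727 − 719.625)² / 719.625 = 0.0756
  white: (122 − 119.9375)² / 119.9375 = 0.0355
χ² = 0.0825 + 0.0756 + 0.0355 = 0.1936 ≈ 0.194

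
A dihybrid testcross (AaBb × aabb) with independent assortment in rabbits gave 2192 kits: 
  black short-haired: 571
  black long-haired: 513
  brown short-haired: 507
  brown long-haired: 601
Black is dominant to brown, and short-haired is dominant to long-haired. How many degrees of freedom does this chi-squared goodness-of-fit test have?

3

A dihybrid testcross with independent assortment gives a 1:1:1:1 ratio.
A goodness-of-fit test with 4 phenotype classes has df = 4 − 1 = 3.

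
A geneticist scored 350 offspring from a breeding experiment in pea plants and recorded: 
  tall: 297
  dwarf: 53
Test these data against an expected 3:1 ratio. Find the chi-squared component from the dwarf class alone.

Total ratio parts = 4. Expected numbers out of 350:
  tall: 350 × 3/4 = 262.5
  dwarf: 350 × 1/4 = 87.5
Contribution of dwarf: (53 − 87.5)² / 87.5 = 13.6029

13.603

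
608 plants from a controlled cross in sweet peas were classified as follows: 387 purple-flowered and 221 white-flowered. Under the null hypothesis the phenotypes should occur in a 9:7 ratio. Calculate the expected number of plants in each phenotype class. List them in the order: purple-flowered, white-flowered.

342, 266

The 9:7 ratio has 16 parts, so with N = 608 the expected counts are:
  purple-flowered: 608 × 9/16 = 342
  white-flowered: 608 × 7/16 = 266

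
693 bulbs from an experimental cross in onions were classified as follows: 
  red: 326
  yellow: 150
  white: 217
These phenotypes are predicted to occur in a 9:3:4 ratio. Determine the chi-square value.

24.592

The 9:3:4 ratio has 16 parts, so with N = 693 the expected counts are:
  red: 693 × 9/16 = 389.8125
  yellow: 693 × 3/16 = 129.9375
  white: 693 × 4/16 = 173.25
χ² = Σ (O − E)² / E
  red: (326 − 389.8125)² / 389.8125 = 10.4461
  yellow: (150 − 129.9375)² / 129.9375 = 3.0977
  white: (217 − 173.25)² / 173.25 = 11.0480
χ² = 10.4461 + 3.0977 + 11.0480 = 24.5918 ≈ 24.592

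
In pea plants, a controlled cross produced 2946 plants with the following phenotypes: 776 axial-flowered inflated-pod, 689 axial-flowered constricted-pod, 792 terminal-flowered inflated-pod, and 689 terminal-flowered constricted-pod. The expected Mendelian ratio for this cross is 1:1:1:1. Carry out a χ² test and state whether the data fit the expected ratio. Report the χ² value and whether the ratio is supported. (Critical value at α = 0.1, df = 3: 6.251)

12.428; not consistent

Expected counts for N = 2946 under a 1:1:1:1 ratio (total parts = 4):
  axial-flowered inflated-pod: 2946 × 1/4 = 736.5
  axial-flowered constricted-pod: 2946 × 1/4 = 736.5
  terminal-flowered inflated-pod: 2946 × 1/4 = 736.5
  terminal-flowered constricted-pod: 2946 × 1/4 = 736.5
χ² = Σ (O − E)² / E
  axial-flowered inflated-pod: (776 − 736.5)² / 736.5 = 2.1185
  axial-flowered constricted-pod: (689 − 736.5)² / 736.5 = 3.0635
  terminal-flowered inflated-pod: (792 − 736.5)² / 736.5 = 4.1823
  terminal-flowered constricted-pod: (689 − 736.5)² / 736.5 = 3.0635
χ² = 2.1185 + 3.0635 + 4.1823 + 3.0635 = 12.4278 ≈ 12.428
Degrees of freedom = 4 − 1 = 3; critical value at α = 0.1 is 6.251.
Since 12.428 > 6.251, we reject the null hypothesis — the data do not fit the 1:1:1:1 ratio.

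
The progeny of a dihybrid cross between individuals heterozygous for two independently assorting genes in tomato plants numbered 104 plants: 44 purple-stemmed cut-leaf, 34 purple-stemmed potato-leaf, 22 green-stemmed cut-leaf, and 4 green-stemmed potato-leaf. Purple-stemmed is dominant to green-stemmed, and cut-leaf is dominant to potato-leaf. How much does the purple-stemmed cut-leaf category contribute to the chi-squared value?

A dihybrid F₂ with independent assortment and complete dominance at both loci gives a 9:3:3:1 phenotypic ratio.
Total ratio parts = 16. Expected numbers out of 104:
  purple-stemmed cut-leaf: 104 × 9/16 = 58.5
  purple-stemmed potato-leaf: 104 × 3/16 = 19.5
  green-stemmed cut-leaf: 104 × 3/16 = 19.5
  green-stemmed potato-leaf: 104 × 1/16 = 6.5
Contribution of purple-stemmed cut-leaf: (44 − 58.5)² / 58.5 = 3.5940

3.594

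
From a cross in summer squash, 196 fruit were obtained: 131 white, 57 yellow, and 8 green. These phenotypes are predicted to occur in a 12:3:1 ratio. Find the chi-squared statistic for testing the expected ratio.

Expected counts for N = 196 under a 12:3:1 ratio (total parts = 16):
  white: 196 × 12/16 = 147
  yellow: 196 × 3/16 = 36.75
  green: 196 × 1/16 = 12.25
χ² = Σ (O − E)² / E
  white: (131 − 147)² / 147 = 1.7415
  yellow: (57 − 36.75)² / 36.75 = 11.1582
  green: (8 − 12.25)² / 12.25 = 1.4745
χ² = 1.7415 + 11.1582 + 1.4745 = 14.3742 ≈ 14.374

14.374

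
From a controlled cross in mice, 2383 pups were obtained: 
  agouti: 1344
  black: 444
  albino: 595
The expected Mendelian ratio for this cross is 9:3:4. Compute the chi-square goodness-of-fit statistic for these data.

Expected counts for N = 2383 under a 9:3:4 ratio (total parts = 16):
  agouti: 2383 × 9/16 = 1340.4375
  black: 2383 × 3/16 = 446.8125
  albino: 2383 × 4/16 = 595.75
χ² = Σ (O − E)² / E
  agouti: (1344 − 1340.4375)² / 1340.4375 = 0.0095
  black: (444 − 446.8125)² / 446.8125 = 0.0177
  albino: (595 − 595.75)² / 595.75 = 0.0009
χ² = 0.0095 + 0.0177 + 0.0009 = 0.0281 ≈ 0.028

0.028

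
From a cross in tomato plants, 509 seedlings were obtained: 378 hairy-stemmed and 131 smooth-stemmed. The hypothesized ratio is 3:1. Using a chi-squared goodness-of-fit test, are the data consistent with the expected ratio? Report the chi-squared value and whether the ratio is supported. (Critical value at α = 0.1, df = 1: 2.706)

0.147; consistent

Under the 3:1 hypothesis (Σ ratio = 4, N = 509):
  hairy-stemmed: 509 × 3/4 = 381.75
  smooth-stemmed: 509 × 1/4 = 127.25
χ² = Σ (O − E)² / E
  hairy-stemmed: (378 − 381.75)² / 381.75 = 0.0368
  smooth-stemmed: (131 − 127.25)² / 127.25 = 0.1105
χ² = 0.0368 + 0.1105 = 0.1473 ≈ 0.147
Degrees of freedom = 2 − 1 = 1; critical value at α = 0.1 is 2.706.
Since 0.147 < 2.706, we fail to reject the null hypothesis — the data are consistent with the 3:1 ratio.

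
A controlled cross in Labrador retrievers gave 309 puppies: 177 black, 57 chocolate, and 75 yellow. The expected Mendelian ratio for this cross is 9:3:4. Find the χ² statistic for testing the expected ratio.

0.139

Total ratio parts = 16. Expected numbers out of 309:
  black: 309 × 9/16 = 173.8125
  chocolate: 309 × 3/16 = 57.9375
  yellow: 309 × 4/16 = 77.25
χ² = Σ (O − E)² / E
  black: (177 − 173.8125)² / 173.8125 = 0.0585
  chocolate: (57 − 57.9375)² / 57.9375 = 0.0152
  yellow: (75 − 77.25)² / 77.25 = 0.0655
χ² = 0.0585 + 0.0152 + 0.0655 = 0.1392 ≈ 0.139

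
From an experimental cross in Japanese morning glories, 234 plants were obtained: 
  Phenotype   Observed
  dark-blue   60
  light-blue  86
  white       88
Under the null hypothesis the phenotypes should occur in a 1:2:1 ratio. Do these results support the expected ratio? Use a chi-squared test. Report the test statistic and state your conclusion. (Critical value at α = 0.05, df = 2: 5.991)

23.128; not consistent

Total ratio parts = 4. Expected numbers out of 234:
  dark-blue: 234 × 1/4 = 58.5
  light-blue: 234 × 2/4 = 117
  white: 234 × 1/4 = 58.5
χ² = Σ (O − E)² / E
  dark-blue: (60 − 58.5)² / 58.5 = 0.0385
  light-blue: (86 − 117)² / 117 = 8.2137
  white: (88 − 58.5)² / 58.5 = 14.8761
χ² = 0.0385 + 8.2137 + 14.8761 = 23.1283 ≈ 23.128
Degrees of freedom = 3 − 1 = 2; critical value at α = 0.05 is 5.991.
Since 23.128 > 5.991, we reject the null hypothesis — the data do not fit the 1:2:1 ratio.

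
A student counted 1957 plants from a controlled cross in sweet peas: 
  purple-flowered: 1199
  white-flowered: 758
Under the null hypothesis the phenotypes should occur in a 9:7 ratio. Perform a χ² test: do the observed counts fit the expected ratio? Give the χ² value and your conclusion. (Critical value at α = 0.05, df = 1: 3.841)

20.018; not consistent

Expected counts for N = 1957 under a 9:7 ratio (total parts = 16):
  purple-flowered: 1957 × 9/16 = 1100.8125
  white-flowered: 1957 × 7/16 = 856.1875
χ² = Σ (O − E)² / E
  purple-flowered: (1199 − 1100.8125)² / 1100.8125 = 8.7579
  white-flowered: (758 − 856.1875)² / 856.1875 = 11.2601
χ² = 8.7579 + 11.2601 = 20.018
Degrees of freedom = 2 − 1 = 1; critical value at α = 0.05 is 3.841.
Since 20.018 > 3.841, we reject the null hypothesis — the data do not fit the 9:7 ratio.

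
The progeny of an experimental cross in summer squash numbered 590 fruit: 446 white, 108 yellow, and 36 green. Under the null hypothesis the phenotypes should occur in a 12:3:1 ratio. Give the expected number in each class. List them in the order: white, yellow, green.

Expected counts for N = 590 under a 12:3:1 ratio (total parts = 16):
  white: 590 × 12/16 = 442.5
  yellow: 590 × 3/16 = 110.625
  green: 590 × 1/16 = 36.875

442.5, 110.625, 36.875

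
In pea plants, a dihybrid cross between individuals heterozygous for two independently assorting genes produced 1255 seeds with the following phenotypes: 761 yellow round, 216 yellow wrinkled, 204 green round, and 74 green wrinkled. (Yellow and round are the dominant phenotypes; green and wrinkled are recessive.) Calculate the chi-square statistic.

A dihybrid F₂ with independent assortment and complete dominance at both loci gives a 9:3:3:1 phenotypic ratio.
The 9:3:3:1 ratio has 16 parts, so with N = 1255 the expected counts are:
  yellow round: 1255 × 9/16 = 705.9375
  yellow wrinkled: 1255 × 3/16 = 235.3125
  green round: 1255 × 3/16 = 235.3125
  green wrinkled: 1255 × 1/16 = 78.4375
χ² = Σ (O − E)² / E
  yellow round: (761 − 705.9375)² / 705.9375 = 4.2948
  yellow wrinkled: (216 − 235.3125)² / 235.3125 = 1.5850
  green round: (204 − 235.3125)² / 235.3125 = 4.1667
  green wrinkled: (74 − 78.4375)² / 78.4375 = 0.2510
χ² = 4.2948 + 1.5850 + 4.1667 + 0.2510 = 10.2975 ≈ 10.298

10.298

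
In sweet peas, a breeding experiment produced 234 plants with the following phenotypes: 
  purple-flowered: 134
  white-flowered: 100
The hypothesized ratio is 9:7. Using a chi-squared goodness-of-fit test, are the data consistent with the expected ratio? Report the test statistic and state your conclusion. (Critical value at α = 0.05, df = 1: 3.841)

0.098; consistent

Total ratio parts = 16. Expected numbers out of 234:
  purple-flowered: 234 × 9/16 = 131.625
  white-flowered: 234 × 7/16 = 102.375
χ² = Σ (O − E)² / E
  purple-flowered: (134 − 131.625)² / 131.625 = 0.0429
  white-flowered: (100 − 102.375)² / 102.375 = 0.0551
χ² = 0.0429 + 0.0551 = 0.098
Degrees of freedom = 2 − 1 = 1; critical value at α = 0.05 is 3.841.
Since 0.098 < 3.841, we fail to reject the null hypothesis — the data are consistent with the 9:7 ratio.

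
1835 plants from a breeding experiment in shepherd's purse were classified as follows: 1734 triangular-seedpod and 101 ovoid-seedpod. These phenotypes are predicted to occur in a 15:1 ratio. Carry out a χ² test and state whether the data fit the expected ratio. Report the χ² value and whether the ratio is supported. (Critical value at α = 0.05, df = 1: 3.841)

1.742; consistent

Under the 15:1 hypothesis (Σ ratio = 16, N = 1835):
  triangular-seedpod: 1835 × 15/16 = 1720.3125
  ovoid-seedpod: 1835 × 1/16 = 114.6875
χ² = Σ (O − E)² / E
  triangular-seedpod: (1734 − 1720.3125)² / 1720.3125 = 0.1089
  ovoid-seedpod: (101 − 114.6875)² / 114.6875 = 1.6335
χ² = 0.1089 + 1.6335 = 1.7424 ≈ 1.742
Degrees of freedom = 2 − 1 = 1; critical value at α = 0.05 is 3.841.
Since 1.742 < 3.841, we fail to reject the null hypothesis — the data are consistent with the 15:1 ratio.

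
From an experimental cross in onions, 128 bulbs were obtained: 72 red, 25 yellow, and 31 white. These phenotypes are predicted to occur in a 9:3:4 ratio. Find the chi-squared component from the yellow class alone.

0.042

Under the 9:3:4 hypothesis (Σ ratio = 16, N = 128):
  red: 128 × 9/16 = 72
  yellow: 128 × 3/16 = 24
  white: 128 × 4/16 = 32
Contribution of yellow: (25 − 24)² / 24 = 0.0417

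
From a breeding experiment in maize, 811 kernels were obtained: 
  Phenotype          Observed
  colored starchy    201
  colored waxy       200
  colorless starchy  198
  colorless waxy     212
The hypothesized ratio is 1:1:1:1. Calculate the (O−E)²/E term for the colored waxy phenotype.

0.037

Total ratio parts = 4. Expected numbers out of 811:
  colored starchy: 811 × 1/4 = 202.75
  colored waxy: 811 × 1/4 = 202.75
  colorless starchy: 811 × 1/4 = 202.75
  colorless waxy: 811 × 1/4 = 202.75
Contribution of colored waxy: (200 − 202.75)² / 202.75 = 0.0373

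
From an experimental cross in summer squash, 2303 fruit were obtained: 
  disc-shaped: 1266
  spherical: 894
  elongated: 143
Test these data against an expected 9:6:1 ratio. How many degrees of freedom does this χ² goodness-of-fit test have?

A goodness-of-fit test with 3 phenotype classes has df = 3 − 1 = 2.

2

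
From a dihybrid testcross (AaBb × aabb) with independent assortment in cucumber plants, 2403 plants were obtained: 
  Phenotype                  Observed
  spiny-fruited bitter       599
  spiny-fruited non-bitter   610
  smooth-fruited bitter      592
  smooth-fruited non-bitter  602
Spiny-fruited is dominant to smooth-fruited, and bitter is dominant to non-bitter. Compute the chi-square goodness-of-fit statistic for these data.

0.278

A dihybrid testcross with independent assortment gives a 1:1:1:1 ratio.
Under the 1:1:1:1 hypothesis (Σ ratio = 4, N = 2403):
  spiny-fruited bitter: 2403 × 1/4 = 600.75
  spiny-fruited non-bitter: 2403 × 1/4 = 600.75
  smooth-fruited bitter: 2403 × 1/4 = 600.75
  smooth-fruited non-bitter: 2403 × 1/4 = 600.75
χ² = Σ (O − E)² / E
  spiny-fruited bitter: (599 − 600.75)² / 600.75 = 0.0051
  spiny-fruited non-bitter: (610 − 600.75)² / 600.75 = 0.1424
  smooth-fruited bitter: (592 − 600.75)² / 600.75 = 0.1274
  smooth-fruited non-bitter: (602 − 600.75)² / 600.75 = 0.0026
χ² = 0.0051 + 0.1424 + 0.1274 + 0.0026 = 0.2775 ≈ 0.278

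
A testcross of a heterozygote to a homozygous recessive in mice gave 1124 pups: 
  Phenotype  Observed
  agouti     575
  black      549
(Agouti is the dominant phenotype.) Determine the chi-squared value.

0.601

A testcross of a heterozygote (Aa × aa) gives a 1:1 phenotypic ratio.
Under the 1:1 hypothesis (Σ ratio = 2, N = 1124):
  agouti: 1124 × 1/2 = 562
  black: 1124 × 1/2 = 562
χ² = Σ (O − E)² / E
  agouti: (575 − 562)² / 562 = 0.3007
  black: (549 − 562)² / 562 = 0.3007
χ² = 0.3007 + 0.3007 = 0.6014 ≈ 0.601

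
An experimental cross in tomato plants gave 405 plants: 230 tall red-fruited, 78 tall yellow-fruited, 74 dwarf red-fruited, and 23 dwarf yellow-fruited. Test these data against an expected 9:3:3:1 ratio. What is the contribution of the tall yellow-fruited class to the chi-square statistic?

0.056

Expected counts for N = 405 under a 9:3:3:1 ratio (total parts = 16):
  tall red-fruited: 405 × 9/16 = 227.8125
  tall yellow-fruited: 405 × 3/16 = 75.9375
  dwarf red-fruited: 405 × 3/16 = 75.9375
  dwarf yellow-fruited: 405 × 1/16 = 25.3125
Contribution of tall yellow-fruited: (78 − 75.9375)² / 75.9375 = 0.0560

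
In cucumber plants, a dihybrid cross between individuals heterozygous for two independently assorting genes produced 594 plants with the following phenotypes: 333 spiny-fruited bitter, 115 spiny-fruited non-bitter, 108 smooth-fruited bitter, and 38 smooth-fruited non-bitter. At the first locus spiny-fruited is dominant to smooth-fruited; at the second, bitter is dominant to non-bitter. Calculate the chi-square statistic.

A dihybrid F₂ with independent assortment and complete dominance at both loci gives a 9:3:3:1 phenotypic ratio.
Under the 9:3:3:1 hypothesis (Σ ratio = 16, N = 594):
  spiny-fruited bitter: 594 × 9/16 = 334.125
  spiny-fruited non-bitter: 594 × 3/16 = 111.375
  smooth-fruited bitter: 594 × 3/16 = 111.375
  smooth-fruited non-bitter: 594 × 1/16 = 37.125
χ² = Σ (O − E)² / E
  spiny-fruited bitter: (333 − 334.125)² / 334.125 = 0.0038
  spiny-fruited non-bitter: (115 − 111.375)² / 111.375 = 0.1180
  smooth-fruited bitter: (108 − 111.375)² / 111.375 = 0.1023
  smooth-fruited non-bitter: (38 − 37.125)² / 37.125 = 0.0206
χ² = 0.0038 + 0.1180 + 0.1023 + 0.0206 = 0.2447 ≈ 0.245

0.245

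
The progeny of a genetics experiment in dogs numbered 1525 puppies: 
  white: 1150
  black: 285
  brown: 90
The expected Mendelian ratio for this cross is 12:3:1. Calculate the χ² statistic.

Under the 12:3:1 hypothesis (Σ ratio = 16, N = 1525):
  white: 1525 × 12/16 = 1143.75
  black: 1525 × 3/16 = 285.9375
  brown: 1525 × 1/16 = 95.3125
χ² = Σ (O − E)² / E
  white: (1150 − 1143.75)² / 1143.75 = 0.0342
  black: (285 − 285.9375)² / 285.9375 = 0.0031
  brown: (90 − 95.3125)² / 95.3125 = 0.2961
χ² = 0.0342 + 0.0031 + 0.2961 = 0.3334 ≈ 0.333

0.333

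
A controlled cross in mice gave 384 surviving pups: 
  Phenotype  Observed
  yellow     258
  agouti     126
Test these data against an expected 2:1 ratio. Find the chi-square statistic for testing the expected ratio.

0.047

The 2:1 ratio has 3 parts, so with N = 384 the expected counts are:
  yellow: 384 × 2/3 = 256
  agouti: 384 × 1/3 = 128
χ² = Σ (O − E)² / E
  yellow: (258 − 256)² / 256 = 0.0156
  agouti: (126 − 128)² / 128 = 0.0312
χ² = 0.0156 + 0.0312 = 0.0468 ≈ 0.047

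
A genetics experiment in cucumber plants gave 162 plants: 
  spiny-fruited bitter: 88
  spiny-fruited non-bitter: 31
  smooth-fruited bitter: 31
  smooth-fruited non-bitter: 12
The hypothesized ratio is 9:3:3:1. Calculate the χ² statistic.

Under the 9:3:3:1 hypothesis (Σ ratio = 16, N = 162):
  spiny-fruited bitter: 162 × 9/16 = 91.125
  spiny-fruited non-bitter: 162 × 3/16 = 30.375
  smooth-fruited bitter: 162 × 3/16 = 30.375
  smooth-fruited non-bitter: 162 × 1/16 = 10.125
χ² = Σ (O − E)² / E
  spiny-fruited bitter: (88 − 91.125)² / 91.125 = 0.1072
  spiny-fruited non-bitter: (31 − 30.375)² / 30.375 = 0.0129
  smooth-fruited bitter: (31 − 30.375)² / 30.375 = 0.0129
  smooth-fruited non-bitter: (12 − 10.125)² / 10.125 = 0.3472
χ² = 0.1072 + 0.0129 + 0.0129 + 0.3472 = 0.4802 ≈ 0.480

0.480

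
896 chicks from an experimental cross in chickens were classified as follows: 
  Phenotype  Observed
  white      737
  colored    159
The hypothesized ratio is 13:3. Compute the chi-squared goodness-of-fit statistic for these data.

Total ratio parts = 16. Expected numbers out of 896:
  white: 896 × 13/16 = 728
  colored: 896 × 3/16 = 168
χ² = Σ (O − E)² / E
  white: (737 − 728)² / 728 = 0.1113
  colored: (159 − 168)² / 168 = 0.4821
χ² = 0.1113 + 0.4821 = 0.5934 ≈ 0.593

0.593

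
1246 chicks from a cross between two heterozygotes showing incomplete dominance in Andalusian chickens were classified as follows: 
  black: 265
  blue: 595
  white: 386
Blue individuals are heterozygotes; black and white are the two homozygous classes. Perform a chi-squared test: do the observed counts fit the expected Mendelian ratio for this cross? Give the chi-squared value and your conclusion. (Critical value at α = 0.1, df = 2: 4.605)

26.018; not consistent

With incomplete dominance, a heterozygote × heterozygote cross gives a 1:2:1 phenotypic ratio.
Total ratio parts = 4. Expected numbers out of 1246:
  black: 1246 × 1/4 = 311.5
  blue: 1246 × 2/4 = 623
  white: 1246 × 1/4 = 311.5
χ² = Σ (O − E)² / E
  black: (265 − 311.5)² / 311.5 = 6.9414
  blue: (595 − 623)² / 623 = 1.2584
  white: (386 − 311.5)² / 311.5 = 17.8178
χ² = 6.9414 + 1.2584 + 17.8178 = 26.0176 ≈ 26.018
Degrees of freedom = 3 − 1 = 2; critical value at α = 0.1 is 4.605.
Since 26.018 > 4.605, we reject the null hypothesis — the data do not fit the 1:2:1 ratio.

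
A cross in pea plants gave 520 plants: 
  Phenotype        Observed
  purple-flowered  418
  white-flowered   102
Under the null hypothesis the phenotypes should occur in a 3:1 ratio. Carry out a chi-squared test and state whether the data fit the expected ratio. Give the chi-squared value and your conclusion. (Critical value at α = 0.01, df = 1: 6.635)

Under the 3:1 hypothesis (Σ ratio = 4, N = 520):
  purple-flowered: 520 × 3/4 = 390
  white-flowered: 520 × 1/4 = 130
χ² = Σ (O − E)² / E
  purple-flowered: (418 − 390)² / 390 = 2.0103
  white-flowered: (102 − 130)² / 130 = 6.0308
χ² = 2.0103 + 6.0308 = 8.0411 ≈ 8.041
Degrees of freedom = 2 − 1 = 1; critical value at α = 0.01 is 6.635.
Since 8.041 > 6.635, we reject the null hypothesis — the data do not fit the 3:1 ratio.

8.041; not consistent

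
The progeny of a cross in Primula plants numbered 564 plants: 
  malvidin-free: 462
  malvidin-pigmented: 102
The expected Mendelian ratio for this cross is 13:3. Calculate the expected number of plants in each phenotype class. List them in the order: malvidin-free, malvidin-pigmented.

458.25, 105.75

Total ratio parts = 16. Expected numbers out of 564:
  malvidin-free: 564 × 13/16 = 458.25
  malvidin-pigmented: 564 × 3/16 = 105.75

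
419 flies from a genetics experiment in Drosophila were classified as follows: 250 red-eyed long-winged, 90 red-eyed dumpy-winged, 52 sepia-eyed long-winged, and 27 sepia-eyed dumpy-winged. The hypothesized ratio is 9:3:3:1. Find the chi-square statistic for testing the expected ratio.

11.540

Expected counts for N = 419 under a 9:3:3:1 ratio (total parts = 16):
  red-eyed long-winged: 419 × 9/16 = 235.6875
  red-eyed dumpy-winged: 419 × 3/16 = 78.5625
  sepia-eyed long-winged: 419 × 3/16 = 78.5625
  sepia-eyed dumpy-winged: 419 × 1/16 = 26.1875
χ² = Σ (O − E)² / E
  red-eyed long-winged: (250 − 235.6875)² / 235.6875 = 0.8691
  red-eyed dumpy-winged: (90 − 78.5625)² / 78.5625 = 1.6651
  sepia-eyed long-winged: (52 − 78.5625)² / 78.5625 = 8.9810
  sepia-eyed dumpy-winged: (27 − 26.1875)² / 26.1875 = 0.0252
χ² = 0.8691 + 1.6651 + 8.9810 + 0.0252 = 11.5404 ≈ 11.540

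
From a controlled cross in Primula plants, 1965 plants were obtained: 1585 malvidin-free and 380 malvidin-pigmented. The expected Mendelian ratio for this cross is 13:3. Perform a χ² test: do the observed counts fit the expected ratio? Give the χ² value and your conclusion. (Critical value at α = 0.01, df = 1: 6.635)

0.447; consistent

Total ratio parts = 16. Expected numbers out of 1965:
  malvidin-free: 1965 × 13/16 = 1596.5625
  malvidin-pigmented: 1965 × 3/16 = 368.4375
χ² = Σ (O − E)² / E
  malvidin-free: (1585 − 1596.5625)² / 1596.5625 = 0.0837
  malvidin-pigmented: (380 − 368.4375)² / 368.4375 = 0.3629
χ² = 0.0837 + 0.3629 = 0.4466 ≈ 0.447
Degrees of freedom = 2 − 1 = 1; critical value at α = 0.01 is 6.635.
Since 0.447 < 6.635, we fail to reject the null hypothesis — the data are consistent with the 13:3 ratio.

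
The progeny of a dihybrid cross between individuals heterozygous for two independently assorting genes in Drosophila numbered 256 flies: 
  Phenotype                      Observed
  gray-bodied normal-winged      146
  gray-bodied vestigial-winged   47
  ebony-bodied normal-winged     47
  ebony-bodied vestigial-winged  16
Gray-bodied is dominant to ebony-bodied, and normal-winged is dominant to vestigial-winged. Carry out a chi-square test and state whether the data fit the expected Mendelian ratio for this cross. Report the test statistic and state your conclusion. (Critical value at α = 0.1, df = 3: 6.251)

0.069; consistent

A dihybrid F₂ with independent assortment and complete dominance at both loci gives a 9:3:3:1 phenotypic ratio.
The 9:3:3:1 ratio has 16 parts, so with N = 256 the expected counts are:
  gray-bodied normal-winged: 256 × 9/16 = 144
  gray-bodied vestigial-winged: 256 × 3/16 = 48
  ebony-bodied normal-winged: 256 × 3/16 = 48
  ebony-bodied vestigial-winged: 256 × 1/16 = 16
χ² = Σ (O − E)² / E
  gray-bodied normal-winged: (146 − 144)² / 144 = 0.0278
  gray-bodied vestigial-winged: (47 − 48)² / 48 = 0.0208
  ebony-bodied normal-winged: (47 − 48)² / 48 = 0.0208
  ebony-bodied vestigial-winged: (16 − 16)² / 16 = 0.0000
χ² = 0.0278 + 0.0208 + 0.0208 + 0.0000 = 0.0694 ≈ 0.069
Degrees of freedom = 4 − 1 = 3; critical value at α = 0.1 is 6.251.
Since 0.069 < 6.251, we fail to reject the null hypothesis — the data are consistent with the 9:3:3:1 ratio.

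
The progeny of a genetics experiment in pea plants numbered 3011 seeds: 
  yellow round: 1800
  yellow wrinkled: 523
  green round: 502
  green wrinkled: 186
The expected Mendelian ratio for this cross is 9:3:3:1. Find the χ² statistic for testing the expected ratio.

Under the 9:3:3:1 hypothesis (Σ ratio = 16, N = 3011):
  yellow round: 3011 × 9/16 = 1693.6875
  yellow wrinkled: 3011 × 3/16 = 564.5625
  green round: 3011 × 3/16 = 564.5625
  green wrinkled: 3011 × 1/16 = 188.1875
χ² = Σ (O − E)² / E
  yellow round: (1800 − 1693.6875)² / 1693.6875 = 6.6732
  yellow wrinkled: (523 − 564.5625)² / 564.5625 = 3.0598
  green round: (502 − 564.5625)² / 564.5625 = 6.9329
  green wrinkled: (186 − 188.1875)² / 188.1875 = 0.0254
χ² = 6.6732 + 3.0598 + 6.9329 + 0.0254 = 16.6913 ≈ 16.691

16.691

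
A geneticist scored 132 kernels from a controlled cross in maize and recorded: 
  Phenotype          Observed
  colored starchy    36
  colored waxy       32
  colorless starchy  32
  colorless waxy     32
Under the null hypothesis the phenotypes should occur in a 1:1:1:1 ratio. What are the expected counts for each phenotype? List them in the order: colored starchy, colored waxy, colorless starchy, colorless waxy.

The 1:1:1:1 ratio has 4 parts, so with N = 132 the expected counts are:
  colored starchy: 132 × 1/4 = 33
  colored waxy: 132 × 1/4 = 33
  colorless starchy: 132 × 1/4 = 33
  colorless waxy: 132 × 1/4 = 33

33, 33, 33, 33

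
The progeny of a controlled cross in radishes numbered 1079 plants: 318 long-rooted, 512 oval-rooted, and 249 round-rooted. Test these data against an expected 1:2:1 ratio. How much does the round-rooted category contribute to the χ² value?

1.596

Total ratio parts = 4. Expected numbers out of 1079:
  long-rooted: 1079 × 1/4 = 269.75
  oval-rooted: 1079 × 2/4 = 539.5
  round-rooted: 1079 × 1/4 = 269.75
Contribution of round-rooted: (249 − 269.75)² / 269.75 = 1.5962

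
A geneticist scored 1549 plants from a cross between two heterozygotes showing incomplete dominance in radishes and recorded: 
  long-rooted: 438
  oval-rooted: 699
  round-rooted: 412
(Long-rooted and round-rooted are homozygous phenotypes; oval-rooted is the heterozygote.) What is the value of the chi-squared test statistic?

With incomplete dominance, a heterozygote × heterozygote cross gives a 1:2:1 phenotypic ratio.
Expected counts for N = 1549 under a 1:2:1 ratio (total parts = 4):
  long-rooted: 1549 × 1/4 = 387.25
  oval-rooted: 1549 × 2/4 = 774.5
  round-rooted: 1549 × 1/4 = 387.25
χ² = Σ (O − E)² / E
  long-rooted: (438 − 387.25)² / 387.25 = 6.6509
  oval-rooted: (699 − 774.5)² / 774.5 = 7.3599
  round-rooted: (412 − 387.25)² / 387.25 = 1.5818
χ² = 6.6509 + 7.3599 + 1.5818 = 15.5926 ≈ 15.593

15.593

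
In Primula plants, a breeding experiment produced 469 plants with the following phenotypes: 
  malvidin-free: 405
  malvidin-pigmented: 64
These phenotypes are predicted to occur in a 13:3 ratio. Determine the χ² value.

Expected counts for N = 469 under a 13:3 ratio (total parts = 16):
  malvidin-free: 469 × 13/16 = 381.0625
  malvidin-pigmented: 469 × 3/16 = 87.9375
χ² = Σ (O − E)² / E
  malvidin-free: (405 − 381.0625)² / 381.0625 = 1.5037
  malvidin-pigmented: (64 − 87.9375)² / 87.9375 = 6.5160
χ² = 1.5037 + 6.5160 = 8.0197 ≈ 8.020

8.020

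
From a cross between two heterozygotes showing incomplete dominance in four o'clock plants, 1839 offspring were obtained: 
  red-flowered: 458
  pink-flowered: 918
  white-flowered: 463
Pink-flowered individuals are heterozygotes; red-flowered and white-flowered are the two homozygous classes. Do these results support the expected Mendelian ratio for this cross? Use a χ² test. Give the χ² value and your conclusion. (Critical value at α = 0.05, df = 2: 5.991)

0.032; consistent

With incomplete dominance, a heterozygote × heterozygote cross gives a 1:2:1 phenotypic ratio.
Expected counts for N = 1839 under a 1:2:1 ratio (total parts = 4):
  red-flowered: 1839 × 1/4 = 459.75
  pink-flowered: 1839 × 2/4 = 919.5
  white-flowered: 1839 × 1/4 = 459.75
χ² = Σ (O − E)² / E
  red-flowered: (458 − 459.75)² / 459.75 = 0.0067
  pink-flowered: (918 − 919.5)² / 919.5 = 0.0024
  white-flowered: (463 − 459.75)² / 459.75 = 0.0230
χ² = 0.0067 + 0.0024 + 0.0230 = 0.0321 ≈ 0.032
Degrees of freedom = 3 − 1 = 2; critical value at α = 0.05 is 5.991.
Since 0.032 < 5.991, we fail to reject the null hypothesis — the data are consistent with the 1:2:1 ratio.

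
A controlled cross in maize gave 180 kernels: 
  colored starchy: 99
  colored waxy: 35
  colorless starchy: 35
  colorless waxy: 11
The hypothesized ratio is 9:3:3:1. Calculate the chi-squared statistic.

0.148

Under the 9:3:3:1 hypothesis (Σ ratio = 16, N = 180):
  colored starchy: 180 × 9/16 = 101.25
  colored waxy: 180 × 3/16 = 33.75
  colorless starchy: 180 × 3/16 = 33.75
  colorless waxy: 180 × 1/16 = 11.25
χ² = Σ (O − E)² / E
  colored starchy: (99 − 101.25)² / 101.25 = 0.0500
  colored waxy: (35 − 33.75)² / 33.75 = 0.0463
  colorless starchy: (35 − 33.75)² / 33.75 = 0.0463
  colorless waxy: (11 − 11.25)² / 11.25 = 0.0056
χ² = 0.0500 + 0.0463 + 0.0463 + 0.0056 = 0.1482 ≈ 0.148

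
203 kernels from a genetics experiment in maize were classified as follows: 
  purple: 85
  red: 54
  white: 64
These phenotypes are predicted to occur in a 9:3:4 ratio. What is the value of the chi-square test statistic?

The 9:3:4 ratio has 16 parts, so with N = 203 the expected counts are:
  purple: 203 × 9/16 = 114.1875
  red: 203 × 3/16 = 38.0625
  white: 203 × 4/16 = 50.75
χ² = Σ (O − E)² / E
  purple: (85 − 114.1875)² / 114.1875 = 7.4606
  red: (54 − 38.0625)² / 38.0625 = 6.6733
  white: (64 − 50.75)² / 50.75 = 3.4594
χ² = 7.4606 + 6.6733 + 3.4594 = 17.5933 ≈ 17.593

17.593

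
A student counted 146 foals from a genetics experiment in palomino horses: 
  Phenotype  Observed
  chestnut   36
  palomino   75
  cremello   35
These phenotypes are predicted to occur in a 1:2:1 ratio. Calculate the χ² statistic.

The 1:2:1 ratio has 4 parts, so with N = 146 the expected counts are:
  chestnut: 146 × 1/4 = 36.5
  palomino: 146 × 2/4 = 73
  cremello: 146 × 1/4 = 36.5
χ² = Σ (O − E)² / E
  chestnut: (36 − 36.5)² / 36.5 = 0.0068
  palomino: (75 − 73)² / 73 = 0.0548
  cremello: (35 − 36.5)² / 36.5 = 0.0616
χ² = 0.0068 + 0.0548 + 0.0616 = 0.1232 ≈ 0.123

0.123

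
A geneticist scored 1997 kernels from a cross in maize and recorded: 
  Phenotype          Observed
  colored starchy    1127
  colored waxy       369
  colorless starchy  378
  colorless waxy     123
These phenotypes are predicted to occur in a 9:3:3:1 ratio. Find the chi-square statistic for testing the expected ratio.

0.151

Expected counts for N = 1997 under a 9:3:3:1 ratio (total parts = 16):
  colored starchy: 1997 × 9/16 = 1123.3125
  colored waxy: 1997 × 3/16 = 374.4375
  colorless starchy: 1997 × 3/16 = 374.4375
  colorless waxy: 1997 × 1/16 = 124.8125
χ² = Σ (O − E)² / E
  colored starchy: (1127 − 1123.3125)² / 1123.3125 = 0.0121
  colored waxy: (369 − 374.4375)² / 374.4375 = 0.0790
  colorless starchy: (378 − 374.4375)² / 374.4375 = 0.0339
  colorless waxy: (123 − 124.8125)² / 124.8125 = 0.0263
χ² = 0.0121 + 0.0790 + 0.0339 + 0.0263 = 0.1513 ≈ 0.151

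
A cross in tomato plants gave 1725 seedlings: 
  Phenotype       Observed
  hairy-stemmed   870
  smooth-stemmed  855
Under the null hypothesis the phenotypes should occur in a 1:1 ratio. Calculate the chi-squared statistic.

0.130

Total ratio parts = 2. Expected numbers out of 1725:
  hairy-stemmed: 1725 × 1/2 = 862.5
  smooth-stemmed: 1725 × 1/2 = 862.5
χ² = Σ (O − E)² / E
  hairy-stemmed: (870 − 862.5)² / 862.5 = 0.0652
  smooth-stemmed: (855 − 862.5)² / 862.5 = 0.0652
χ² = 0.0652 + 0.0652 = 0.1304 ≈ 0.130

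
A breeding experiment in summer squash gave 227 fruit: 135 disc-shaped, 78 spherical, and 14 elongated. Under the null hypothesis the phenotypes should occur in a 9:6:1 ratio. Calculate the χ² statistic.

1.018

The 9:6:1 ratio has 16 parts, so with N = 227 the expected counts are:
  disc-shaped: 227 × 9/16 = 127.6875
  spherical: 227 × 6/16 = 85.125
  elongated: 227 × 1/16 = 14.1875
χ² = Σ (O − E)² / E
  disc-shaped: (135 − 127.6875)² / 127.6875 = 0.4188
  spherical: (78 − 85.125)² / 85.125 = 0.5964
  elongated: (14 − 14.1875)² / 14.1875 = 0.0025
χ² = 0.4188 + 0.5964 + 0.0025 = 1.0177 ≈ 1.018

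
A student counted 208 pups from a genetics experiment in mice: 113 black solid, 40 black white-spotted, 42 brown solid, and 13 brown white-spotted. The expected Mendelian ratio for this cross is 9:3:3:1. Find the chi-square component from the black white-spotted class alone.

Expected counts for N = 208 under a 9:3:3:1 ratio (total parts = 16):
  black solid: 208 × 9/16 = 117
  black white-spotted: 208 × 3/16 = 39
  brown solid: 208 × 3/16 = 39
  brown white-spotted: 208 × 1/16 = 13
Contribution of black white-spotted: (40 − 39)² / 39 = 0.0256

0.026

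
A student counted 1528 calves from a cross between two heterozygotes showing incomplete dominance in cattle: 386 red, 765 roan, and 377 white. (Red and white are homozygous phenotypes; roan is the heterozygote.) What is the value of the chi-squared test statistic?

With incomplete dominance, a heterozygote × heterozygote cross gives a 1:2:1 phenotypic ratio.
Expected counts for N = 1528 under a 1:2:1 ratio (total parts = 4):
  red: 1528 × 1/4 = 382
  roan: 1528 × 2/4 = 764
  white: 1528 × 1/4 = 382
χ² = Σ (O − E)² / E
  red: (386 − 382)² / 382 = 0.0419
  roan: (765 − 764)² / 764 = 0.0013
  white: (377 − 382)² / 382 = 0.0654
χ² = 0.0419 + 0.0013 + 0.0654 = 0.1086 ≈ 0.109

0.109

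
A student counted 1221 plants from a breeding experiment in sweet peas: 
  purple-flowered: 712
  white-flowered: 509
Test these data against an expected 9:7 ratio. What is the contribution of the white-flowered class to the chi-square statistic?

Total ratio parts = 16. Expected numbers out of 1221:
  purple-flowered: 1221 × 9/16 = 686.8125
  white-flowered: 1221 × 7/16 = 534.1875
Contribution of white-flowered: (509 − 534.1875)² / 534.1875 = 1.1876

1.188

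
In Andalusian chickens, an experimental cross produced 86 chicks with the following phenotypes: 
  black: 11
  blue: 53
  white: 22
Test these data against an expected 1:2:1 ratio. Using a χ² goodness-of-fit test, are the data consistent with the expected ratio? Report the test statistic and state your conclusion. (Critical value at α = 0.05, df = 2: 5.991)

7.465; not consistent

Total ratio parts = 4. Expected numbers out of 86:
  black: 86 × 1/4 = 21.5
  blue: 86 × 2/4 = 43
  white: 86 × 1/4 = 21.5
χ² = Σ (O − E)² / E
  black: (11 − 21.5)² / 21.5 = 5.1279
  blue: (53 − 43)² / 43 = 2.3256
  white: (22 − 21.5)² / 21.5 = 0.0116
χ² = 5.1279 + 2.3256 + 0.0116 = 7.4651 ≈ 7.465
Degrees of freedom = 3 − 1 = 2; critical value at α = 0.05 is 5.991.
Since 7.465 > 5.991, we reject the null hypothesis — the data do not fit the 1:2:1 ratio.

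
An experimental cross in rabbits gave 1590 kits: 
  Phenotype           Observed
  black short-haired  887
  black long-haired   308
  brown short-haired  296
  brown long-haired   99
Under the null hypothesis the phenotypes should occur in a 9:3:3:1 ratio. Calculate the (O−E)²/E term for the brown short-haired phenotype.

0.015

Total ratio parts = 16. Expected numbers out of 1590:
  black short-haired: 1590 × 9/16 = 894.375
  black long-haired: 1590 × 3/16 = 298.125
  brown short-haired: 1590 × 3/16 = 298.125
  brown long-haired: 1590 × 1/16 = 99.375
Contribution of brown short-haired: (296 − 298.125)² / 298.125 = 0.0151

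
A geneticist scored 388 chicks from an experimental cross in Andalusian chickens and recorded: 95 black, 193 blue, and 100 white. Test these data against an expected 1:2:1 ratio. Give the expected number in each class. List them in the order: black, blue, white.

97, 194, 97

The 1:2:1 ratio has 4 parts, so with N = 388 the expected counts are:
  black: 388 × 1/4 = 97
  blue: 388 × 2/4 = 194
  white: 388 × 1/4 = 97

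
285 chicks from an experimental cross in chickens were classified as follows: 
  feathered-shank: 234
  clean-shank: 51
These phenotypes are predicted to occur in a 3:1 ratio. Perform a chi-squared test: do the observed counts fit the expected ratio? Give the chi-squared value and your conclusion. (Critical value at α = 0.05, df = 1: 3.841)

The 3:1 ratio has 4 parts, so with N = 285 the expected counts are:
  feathered-shank: 285 × 3/4 = 213.75
  clean-shank: 285 × 1/4 = 71.25
χ² = Σ (O − E)² / E
  feathered-shank: (234 − 213.75)² / 213.75 = 1.9184
  clean-shank: (51 − 71.25)² / 71.25 = 5.7553
χ² = 1.9184 + 5.7553 = 7.6737 ≈ 7.674
Degrees of freedom = 2 − 1 = 1; critical value at α = 0.05 is 3.841.
Since 7.674 > 3.841, we reject the null hypothesis — the data do not fit the 3:1 ratio.

7.674; not consistent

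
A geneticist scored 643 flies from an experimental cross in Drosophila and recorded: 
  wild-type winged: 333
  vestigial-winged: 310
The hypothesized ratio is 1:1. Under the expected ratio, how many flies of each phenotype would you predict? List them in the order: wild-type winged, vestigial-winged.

321.5, 321.5

Expected counts for N = 643 under a 1:1 ratio (total parts = 2):
  wild-type winged: 643 × 1/2 = 321.5
  vestigial-winged: 643 × 1/2 = 321.5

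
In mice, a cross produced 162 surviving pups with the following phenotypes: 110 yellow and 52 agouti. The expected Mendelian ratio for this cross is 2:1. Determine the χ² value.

0.111

Under the 2:1 hypothesis (Σ ratio = 3, N = 162):
  yellow: 162 × 2/3 = 108
  agouti: 162 × 1/3 = 54
χ² = Σ (O − E)² / E
  yellow: (110 − 108)² / 108 = 0.0370
  agouti: (52 − 54)² / 54 = 0.0741
χ² = 0.0370 + 0.0741 = 0.1111 ≈ 0.111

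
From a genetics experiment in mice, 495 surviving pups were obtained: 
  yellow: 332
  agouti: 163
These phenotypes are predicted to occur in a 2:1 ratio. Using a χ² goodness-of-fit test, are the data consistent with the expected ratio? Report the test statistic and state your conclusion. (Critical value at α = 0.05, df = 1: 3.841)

0.036; consistent

Total ratio parts = 3. Expected numbers out of 495:
  yellow: 495 × 2/3 = 330
  agouti: 495 × 1/3 = 165
χ² = Σ (O − E)² / E
  yellow: (332 − 330)² / 330 = 0.0121
  agouti: (163 − 165)² / 165 = 0.0242
χ² = 0.0121 + 0.0242 = 0.0363 ≈ 0.036
Degrees of freedom = 2 − 1 = 1; critical value at α = 0.05 is 3.841.
Since 0.036 < 3.841, we fail to reject the null hypothesis — the data are consistent with the 2:1 ratio.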